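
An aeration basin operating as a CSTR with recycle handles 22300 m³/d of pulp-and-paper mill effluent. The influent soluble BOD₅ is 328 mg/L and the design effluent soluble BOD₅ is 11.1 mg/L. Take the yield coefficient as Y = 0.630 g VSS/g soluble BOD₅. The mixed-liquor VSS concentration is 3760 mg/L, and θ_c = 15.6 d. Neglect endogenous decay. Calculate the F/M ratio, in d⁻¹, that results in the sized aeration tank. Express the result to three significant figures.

F/M ≈ 0.105 d⁻¹

With k_d = 0 the design equation reduces to V = Y Q (S₀−S) θ_c / X = 0.630 × 22300 × (328 − 11.1) × 15.6 / 3760 = 18472 m³.
F/M = Q·S₀ / (V·X) = 22300 × 328 / (18472 × 3760) = 0.1053 g soluble BOD₅·(g VSS·d)⁻¹.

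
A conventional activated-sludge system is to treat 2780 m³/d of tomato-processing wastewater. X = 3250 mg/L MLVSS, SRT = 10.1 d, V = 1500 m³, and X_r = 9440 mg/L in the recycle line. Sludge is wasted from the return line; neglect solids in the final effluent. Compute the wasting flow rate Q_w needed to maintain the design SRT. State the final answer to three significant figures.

Q_w ≈ 51.1 m³/d

θ_c = V·X/(Q_w·X_r) when wasting from the recycle, so Q_w = V·X/(θ_c·X_r) = 1500 × 3250 / (10.1 × 9440) = 51.13 m³/d.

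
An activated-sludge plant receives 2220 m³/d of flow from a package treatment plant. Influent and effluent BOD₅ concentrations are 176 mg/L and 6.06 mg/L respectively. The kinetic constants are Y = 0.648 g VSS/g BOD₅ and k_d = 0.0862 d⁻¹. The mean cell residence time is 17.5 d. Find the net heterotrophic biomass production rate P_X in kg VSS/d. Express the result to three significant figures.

Observed yield with endogenous decay: Y_obs = Y / (1 + k_d·θ_c) = 0.648 / (1 + 0.0862 × 17.5) = 0.648 / 2.508 = 0.2583 g VSS/g BOD₅.
Mass of BOD₅ removed per day: Q(S₀ − S) = 2220 × 169.9 g/m³ = 377.3 kg/d.
So the net sludge growth is P_X = 0.2583 × 377.3 = 97.46 kg VSS/d.

P_X ≈ 97.5 kg VSS/d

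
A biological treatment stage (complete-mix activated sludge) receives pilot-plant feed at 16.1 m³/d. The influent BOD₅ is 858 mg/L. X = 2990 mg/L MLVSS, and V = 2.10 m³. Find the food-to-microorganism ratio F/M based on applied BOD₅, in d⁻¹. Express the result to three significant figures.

Food-to-microorganism ratio F/M = Q S₀ / (V X) = 16.1 × 858 / (2.100 × 2990) = 2.200 d⁻¹.

F/M ≈ 2.20 d⁻¹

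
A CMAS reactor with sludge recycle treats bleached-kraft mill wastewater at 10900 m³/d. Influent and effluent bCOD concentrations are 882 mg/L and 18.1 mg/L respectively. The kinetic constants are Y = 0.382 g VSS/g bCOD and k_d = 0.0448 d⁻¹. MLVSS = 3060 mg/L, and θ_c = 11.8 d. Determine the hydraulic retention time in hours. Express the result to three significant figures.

τ ≈ 20.0 h

From the SRT design equation V = Y Q (S₀−S) θ_c / [X (1 + k_d θ_c)] = 0.382 × 10900 × (882 − 18.1) × 11.8 / [3060 × (1 + 0.0448 × 11.8)] = 4.24×10^7 / 4678 = 9074 m³.
τ = V/Q = 9074/10900 = 0.8325 d, or 19.98 h.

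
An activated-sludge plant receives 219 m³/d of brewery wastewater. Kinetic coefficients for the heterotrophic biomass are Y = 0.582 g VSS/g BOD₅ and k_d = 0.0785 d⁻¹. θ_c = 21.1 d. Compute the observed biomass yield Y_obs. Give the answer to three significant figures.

Y_obs ≈ 0.219 g VSS/g BOD₅

Y_obs = Y / (1 + k_d θ_c) = 0.582 / (1 + 0.0785 × 21.1) = 0.582 / 2.656 = 0.2191.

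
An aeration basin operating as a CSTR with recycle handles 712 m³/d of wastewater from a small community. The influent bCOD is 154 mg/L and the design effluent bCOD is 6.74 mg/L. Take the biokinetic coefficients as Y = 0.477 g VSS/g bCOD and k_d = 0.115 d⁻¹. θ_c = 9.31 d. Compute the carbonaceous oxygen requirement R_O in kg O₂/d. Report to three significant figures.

Y_obs = Y / (1 + k_d θ_c) = 0.477 / (1 + 0.115 × 9.31) = 0.477 / 2.071 = 0.2304.
Q·(S₀ − S) = 712 × (154 − 6.74) × 10⁻³ = 104.8 kg/d removed.
Net sludge production P_X = 0.2304 × 104.8 = 24.15 kg VSS/d.
Carbonaceous O₂ demand = substrate oxidised − cell-mass equivalent = 104.8 − 1.42 × 24.15 = 70.55 kg O₂/d.

R_O ≈ 70.6 kg O₂/d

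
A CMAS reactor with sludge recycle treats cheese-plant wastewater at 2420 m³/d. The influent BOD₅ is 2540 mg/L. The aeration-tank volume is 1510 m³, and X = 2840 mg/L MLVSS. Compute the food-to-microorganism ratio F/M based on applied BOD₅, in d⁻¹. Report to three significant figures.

F/M ≈ 1.43 d⁻¹

F/M = Q·S₀ / (V·X) = 2420 × 2540 / (1510 × 2840) = 1.433 g BOD₅·(g VSS·d)⁻¹.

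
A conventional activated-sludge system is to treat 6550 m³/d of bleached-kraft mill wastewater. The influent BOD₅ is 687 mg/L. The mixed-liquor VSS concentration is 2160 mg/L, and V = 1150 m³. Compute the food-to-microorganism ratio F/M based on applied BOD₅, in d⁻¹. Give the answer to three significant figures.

F/M ≈ 1.81 d⁻¹

F/M = applied load / biomass = Q·S₀/(V·X) = 6550 × 687 / (1150 × 2160) = 1.812 d⁻¹.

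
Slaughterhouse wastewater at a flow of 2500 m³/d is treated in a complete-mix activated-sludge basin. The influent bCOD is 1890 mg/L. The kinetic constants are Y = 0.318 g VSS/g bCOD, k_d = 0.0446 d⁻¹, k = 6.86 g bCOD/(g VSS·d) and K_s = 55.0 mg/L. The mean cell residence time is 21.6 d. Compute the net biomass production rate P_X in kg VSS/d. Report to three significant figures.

From the Monod/SRT balance for a CMAS, S = K_s·(1+k_d θ_c)/[θ_c·(Y k − k_d) − 1] = 55.0 × (1 + 0.0446 × 21.6) / [21.6 × (0.318 × 6.86 − 0.0446) − 1] = 108.0 / 45.16 = 2.391 mg/L.
Correct the yield for decay: Y_obs = Y/(1 + k_d θ_c) = 0.318 / (1 + 0.0446 × 21.6) = 0.318 / 1.963 = 0.1620.
Q·(S₀ − S) = 2500 × (1890 − 2.39) × 10⁻³ = 4719 kg/d removed.
Biomass produced: P_X = Y_obs·Q·ΔS = 0.1620 × 4719 ≈ 764.3 kg VSS/d.

P_X ≈ 764 kg VSS/d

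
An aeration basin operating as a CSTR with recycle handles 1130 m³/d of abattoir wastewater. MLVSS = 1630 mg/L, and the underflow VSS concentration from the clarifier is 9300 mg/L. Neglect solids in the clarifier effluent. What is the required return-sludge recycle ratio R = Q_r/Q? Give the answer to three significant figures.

Mass balance around the secondary clarifier (neglecting effluent solids): R = X / (X_r − X) = 1630 / (9300 − 1630) = 0.2125.

R ≈ 0.213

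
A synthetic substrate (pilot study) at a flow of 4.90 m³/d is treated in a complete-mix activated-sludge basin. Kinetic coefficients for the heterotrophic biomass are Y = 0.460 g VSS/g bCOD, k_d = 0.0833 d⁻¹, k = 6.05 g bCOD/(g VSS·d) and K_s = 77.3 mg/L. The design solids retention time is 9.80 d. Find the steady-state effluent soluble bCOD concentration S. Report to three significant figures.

For a completely mixed reactor with recycle the Lawrence–McCarty relation gives S = K_s·(1 + k_d·θ_c) / [θ_c·(Y·k − k_d) − 1] = 77.3 × (1 + 0.0833 × 9.80) / [9.80 × (0.460 × 6.05 − 0.0833) − 1] = 140.4 / 25.46 = 5.515 mg/L.

S ≈ 5.52 mg/L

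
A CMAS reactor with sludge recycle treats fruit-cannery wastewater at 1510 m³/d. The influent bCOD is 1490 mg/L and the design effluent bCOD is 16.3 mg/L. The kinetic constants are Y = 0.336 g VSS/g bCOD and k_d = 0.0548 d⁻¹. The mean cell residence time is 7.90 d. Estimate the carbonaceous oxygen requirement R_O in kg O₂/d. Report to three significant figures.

The observed yield is Y_obs = Y/(1 + k_d·θ_c) = 0.336 / (1 + 0.0548 × 7.90) = 0.336 / 1.433 = 0.2345 g VSS per g bCOD removed.
Q·(S₀ − S) = 1510 × (1490 − 16.3) × 10⁻³ = 2225 kg/d removed.
P_X = Y_obs·Q·(S₀ − S) = 0.2345 × 2225 = 521.8 kg VSS/d.
R_O = Q·(S₀ − S) − 1.42·P_X = 2225 − 1.42 × 521.8 = 1484 kg O₂/d.

R_O ≈ 1480 kg O₂/d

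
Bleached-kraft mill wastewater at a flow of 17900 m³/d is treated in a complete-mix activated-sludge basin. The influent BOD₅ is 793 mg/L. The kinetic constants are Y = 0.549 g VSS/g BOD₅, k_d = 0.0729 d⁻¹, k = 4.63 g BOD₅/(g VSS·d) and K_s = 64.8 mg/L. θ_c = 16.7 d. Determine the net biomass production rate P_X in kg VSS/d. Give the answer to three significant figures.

Effluent substrate depends only on kinetics and SRT: S = K_s(1 + k_d θ_c) / [θ_c(Yk − k_d) − 1] = 64.8 × (1 + 0.0729 × 16.7) / [16.7 × (0.549 × 4.63 − 0.0729) − 1] = 143.7 / 40.23 = 3.572 mg/L.
The observed yield is Y_obs = Y/(1 + k_d·θ_c) = 0.549 / (1 + 0.0729 × 16.7) = 0.549 / 2.217 = 0.2476 g VSS per g BOD₅ removed.
Mass of BOD₅ removed per day: Q(S₀ − S) = 17900 × 789.4 g/m³ = 14131 kg/d.
P_X = Y_obs · Q(S₀ − S) = 0.2476 × 14131 = 3499 kg VSS/d.

P_X ≈ 3500 kg VSS/d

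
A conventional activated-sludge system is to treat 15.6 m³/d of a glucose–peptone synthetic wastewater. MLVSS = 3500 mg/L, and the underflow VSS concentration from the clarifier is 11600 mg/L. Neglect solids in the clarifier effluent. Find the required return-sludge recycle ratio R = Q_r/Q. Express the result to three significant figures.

R ≈ 0.432

Solids balance on the clarifier gives (1+R)X = R·X_r, so R = X/(X_r − X) = 3500 / (11600 − 3500) = 0.4321.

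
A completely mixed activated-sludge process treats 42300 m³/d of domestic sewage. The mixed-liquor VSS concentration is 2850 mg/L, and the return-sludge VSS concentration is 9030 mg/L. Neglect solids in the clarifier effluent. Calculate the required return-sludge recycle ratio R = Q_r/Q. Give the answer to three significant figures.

Mass balance around the secondary clarifier (neglecting effluent solids): R = X / (X_r − X) = 2850 / (9030 − 2850) = 0.4612.

R ≈ 0.461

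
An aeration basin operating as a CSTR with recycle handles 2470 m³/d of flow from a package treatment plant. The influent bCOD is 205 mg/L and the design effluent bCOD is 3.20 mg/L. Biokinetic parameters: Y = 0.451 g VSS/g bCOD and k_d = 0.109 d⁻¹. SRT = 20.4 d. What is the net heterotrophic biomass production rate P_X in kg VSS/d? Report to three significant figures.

Y_obs = Y / (1 + k_d θ_c) = 0.451 / (1 + 0.109 × 20.4) = 0.451 / 3.224 = 0.1399.
Q·(S₀ − S) = 2470 × (205 − 3.20) × 10⁻³ = 498.4 kg/d removed.
Net biomass production P_X = Y_obs × Q·(S₀ − S) = 0.1399 × 498.4 = 69.74 kg VSS/d.

P_X ≈ 69.7 kg VSS/d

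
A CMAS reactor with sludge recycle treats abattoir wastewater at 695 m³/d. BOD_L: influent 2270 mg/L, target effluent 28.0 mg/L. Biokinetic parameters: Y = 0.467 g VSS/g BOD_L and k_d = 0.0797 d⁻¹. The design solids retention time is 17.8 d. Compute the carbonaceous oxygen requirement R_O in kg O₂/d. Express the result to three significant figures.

R_O ≈ 1130 kg O₂/d

The observed yield is Y_obs = Y/(1 + k_d·θ_c) = 0.467 / (1 + 0.0797 × 17.8) = 0.467 / 2.419 = 0.1931 g VSS per g BOD_L removed.
Q·(S₀ − S) = 695 × (2270 − 28.0) × 10⁻³ = 1558 kg/d removed.
Net sludge production P_X = 0.1931 × 1558 = 300.9 kg VSS/d.
Carbonaceous O₂ demand = substrate oxidised − cell-mass equivalent = 1558 − 1.42 × 300.9 = 1131 kg O₂/d.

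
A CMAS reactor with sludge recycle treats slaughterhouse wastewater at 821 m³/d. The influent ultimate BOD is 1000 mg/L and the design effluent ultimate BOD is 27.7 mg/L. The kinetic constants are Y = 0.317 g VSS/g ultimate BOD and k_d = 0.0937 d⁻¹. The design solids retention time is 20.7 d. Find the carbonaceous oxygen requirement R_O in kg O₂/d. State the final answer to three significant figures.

R_O ≈ 676 kg O₂/d

The observed yield is Y_obs = Y/(1 + k_d·θ_c) = 0.317 / (1 + 0.0937 × 20.7) = 0.317 / 2.940 = 0.1078 g VSS per g ultimate BOD removed.
Substrate removed = Q·(S₀ − S) = 821 m³/d × (1000 − 27.7) g/m³ = 7.98×10^5 g/d = 798.3 kg/d.
Net sludge production P_X = 0.1078 × 798.3 = 86.08 kg VSS/d.
R_O = Q·(S₀ − S) − 1.42·P_X = 798.3 − 1.42 × 86.08 = 676.0 kg O₂/d.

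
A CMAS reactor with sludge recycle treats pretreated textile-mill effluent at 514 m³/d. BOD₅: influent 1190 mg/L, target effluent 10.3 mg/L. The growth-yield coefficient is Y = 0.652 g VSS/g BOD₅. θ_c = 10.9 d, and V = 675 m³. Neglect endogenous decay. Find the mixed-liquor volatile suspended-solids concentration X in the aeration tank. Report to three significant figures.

X ≈ 6380 mg/L

X = Y·Q·ΔS·θ_c / V = 0.652 × 514 × (1190 − 10.3) × 10.9 / 675 = 6384 mg/L.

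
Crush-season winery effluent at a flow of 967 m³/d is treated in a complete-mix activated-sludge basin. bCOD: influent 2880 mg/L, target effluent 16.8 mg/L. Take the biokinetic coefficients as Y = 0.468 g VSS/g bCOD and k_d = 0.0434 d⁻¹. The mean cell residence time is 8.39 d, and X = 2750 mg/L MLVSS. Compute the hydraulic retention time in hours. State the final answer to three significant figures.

τ ≈ 71.9 h

Rearranging the biomass balance for a CMAS with decay, V = Y·Q·ΔS·θ_c / [X·(1+k_d θ_c)] = 0.468 × 967 × (2880 − 16.8) × 8.39 / [2750 × (1 + 0.0434 × 8.39)] = 1.09×10^7 / 3751 = 2898 m³.
Hydraulic retention time τ = V/Q = 2898 / 967 = 2.997 d = 71.93 h.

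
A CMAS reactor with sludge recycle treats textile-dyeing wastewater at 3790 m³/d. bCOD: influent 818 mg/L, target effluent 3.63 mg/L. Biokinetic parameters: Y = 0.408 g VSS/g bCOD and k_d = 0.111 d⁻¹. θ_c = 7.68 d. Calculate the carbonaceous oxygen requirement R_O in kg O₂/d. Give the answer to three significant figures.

Correct the yield for decay: Y_obs = Y/(1 + k_d θ_c) = 0.408 / (1 + 0.111 × 7.68) = 0.408 / 1.852 = 0.2202.
ΔS = 818 − 3.63 = 814.4 mg/L, so the substrate removal rate is 3790 × 814.4/1000 = 3086 kg bCOD/d.
Net sludge production P_X = 0.2202 × 3086 = 679.8 kg VSS/d.
R_O = Q·ΔS − 1.42 P_X = 3086 − 965.3 = 2121 kg O₂/d.

R_O ≈ 2120 kg O₂/d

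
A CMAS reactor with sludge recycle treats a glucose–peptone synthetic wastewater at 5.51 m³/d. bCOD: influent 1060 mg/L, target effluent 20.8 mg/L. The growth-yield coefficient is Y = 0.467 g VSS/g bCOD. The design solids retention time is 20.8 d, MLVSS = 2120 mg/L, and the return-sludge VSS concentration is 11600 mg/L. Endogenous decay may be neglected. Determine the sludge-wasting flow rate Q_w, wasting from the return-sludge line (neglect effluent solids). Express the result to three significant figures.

With k_d = 0 the design equation reduces to V = Y Q (S₀−S) θ_c / X = 0.467 × 5.51 × (1060 − 20.8) × 20.8 / 2120 = 26.24 m³.
Q_w = (V·X)/(θ_c X_r) = 26.24 × 2120 / (20.8 × 11600) = 0.2305 m³/d.

Q_w ≈ 0.231 m³/d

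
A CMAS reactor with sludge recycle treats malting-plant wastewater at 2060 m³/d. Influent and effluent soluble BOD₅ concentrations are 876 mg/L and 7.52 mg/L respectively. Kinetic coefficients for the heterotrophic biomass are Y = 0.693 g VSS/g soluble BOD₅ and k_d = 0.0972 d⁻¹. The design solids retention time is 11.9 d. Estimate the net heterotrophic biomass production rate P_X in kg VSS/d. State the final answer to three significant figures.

Correct the yield for decay: Y_obs = Y/(1 + k_d θ_c) = 0.693 / (1 + 0.0972 × 11.9) = 0.693 / 2.157 = 0.3213.
Q·(S₀ − S) = 2060 × (876 − 7.52) × 10⁻³ = 1789 kg/d removed.
Net biomass production P_X = Y_obs × Q·(S₀ − S) = 0.3213 × 1789 = 574.9 kg VSS/d.

P_X ≈ 575 kg VSS/d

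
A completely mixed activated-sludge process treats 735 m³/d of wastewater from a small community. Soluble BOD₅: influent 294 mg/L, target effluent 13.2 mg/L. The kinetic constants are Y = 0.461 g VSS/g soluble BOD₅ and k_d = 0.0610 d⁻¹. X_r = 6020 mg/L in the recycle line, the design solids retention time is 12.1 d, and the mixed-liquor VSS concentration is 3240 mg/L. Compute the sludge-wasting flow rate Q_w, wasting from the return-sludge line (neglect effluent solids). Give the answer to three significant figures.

Q_w ≈ 9.09 m³/d

Rearranging the biomass balance for a CMAS with decay, V = Y·Q·ΔS·θ_c / [X·(1+k_d θ_c)] = 0.461 × 735 × (294 − 13.2) × 12.1 / [3240 × (1 + 0.0610 × 12.1)] = 1.15×10^6 / 5631 = 204.4 m³.
Q_w = (V·X)/(θ_c X_r) = 204.4 × 3240 / (12.1 × 6020) = 9.093 m³/d.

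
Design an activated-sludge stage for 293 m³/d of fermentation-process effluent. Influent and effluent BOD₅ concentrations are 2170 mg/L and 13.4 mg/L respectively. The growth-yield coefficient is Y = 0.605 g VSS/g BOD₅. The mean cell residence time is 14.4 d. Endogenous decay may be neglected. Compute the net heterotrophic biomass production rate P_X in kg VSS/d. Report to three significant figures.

No decay correction is needed, so Y_obs = Y = 0.605.
Q·(S₀ − S) = 293 × (2170 − 13.4) × 10⁻³ = 631.9 kg/d removed.
P_X = Y_obs · Q(S₀ − S) = 0.6050 × 631.9 = 382.3 kg VSS/d.

P_X ≈ 382 kg VSS/d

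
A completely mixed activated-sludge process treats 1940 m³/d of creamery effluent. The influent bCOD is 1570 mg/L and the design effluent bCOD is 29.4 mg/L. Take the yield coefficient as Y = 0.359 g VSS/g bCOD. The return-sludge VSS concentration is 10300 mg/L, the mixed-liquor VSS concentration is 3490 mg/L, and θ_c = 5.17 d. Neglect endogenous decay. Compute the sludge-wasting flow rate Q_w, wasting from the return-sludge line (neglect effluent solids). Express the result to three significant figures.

Q_w ≈ 104 m³/d

With k_d = 0 the design equation reduces to V = Y Q (S₀−S) θ_c / X = 0.359 × 1940 × (1570 − 29.4) × 5.17 / 3490 = 1589 m³.
Wasting from the return line (neglecting effluent solids): Q_w = V·X / (θ_c·X_r) = 1589 × 3490 / (5.17 × 10300) = 104.2 m³/d.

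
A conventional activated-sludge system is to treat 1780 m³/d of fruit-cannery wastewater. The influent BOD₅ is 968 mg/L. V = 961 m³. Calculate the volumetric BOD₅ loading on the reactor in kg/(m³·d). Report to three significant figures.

Volumetric loading L_v = Q·S₀ / V = 1780 × 968 g/m³ / 961.0 m³ = 1793 g/(m³·d) = 1.793 kg BOD₅/(m³·d).

L_v ≈ 1.79 kg BOD₅/(m³·d)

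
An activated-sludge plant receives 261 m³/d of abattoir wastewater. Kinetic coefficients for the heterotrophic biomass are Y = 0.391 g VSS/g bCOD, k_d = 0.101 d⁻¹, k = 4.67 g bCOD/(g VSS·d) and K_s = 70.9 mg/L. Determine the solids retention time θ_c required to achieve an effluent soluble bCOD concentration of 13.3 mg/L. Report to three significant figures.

From 1/θ_c = Y·k·S/(K_s + S) − k_d: Y·k·S/(K_s+S) = 0.391 × 4.67 × 13.3 / (70.9 + 13.3) = 0.2884 d⁻¹.
Then 1/θ_c = μ − k_d = 0.2884 − 0.101 = 0.1874 d⁻¹, giving θ_c = 5.335 d.

θ_c ≈ 5.34 d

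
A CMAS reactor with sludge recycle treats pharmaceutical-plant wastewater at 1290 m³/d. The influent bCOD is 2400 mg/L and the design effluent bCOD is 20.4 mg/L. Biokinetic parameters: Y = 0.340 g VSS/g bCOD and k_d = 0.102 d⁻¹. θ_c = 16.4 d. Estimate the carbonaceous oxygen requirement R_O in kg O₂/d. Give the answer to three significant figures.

Y_obs = Y / (1 + k_d θ_c) = 0.340 / (1 + 0.102 × 16.4) = 0.340 / 2.673 = 0.1272.
Mass of bCOD removed per day: Q(S₀ − S) = 1290 × 2380 g/m³ = 3070 kg/d.
Biomass synthesised: P_X = Y_obs × 3070 = 390.5 kg VSS/d.
R_O = Q·ΔS − 1.42 P_X = 3070 − 554.5 = 2515 kg O₂/d.

R_O ≈ 2520 kg O₂/d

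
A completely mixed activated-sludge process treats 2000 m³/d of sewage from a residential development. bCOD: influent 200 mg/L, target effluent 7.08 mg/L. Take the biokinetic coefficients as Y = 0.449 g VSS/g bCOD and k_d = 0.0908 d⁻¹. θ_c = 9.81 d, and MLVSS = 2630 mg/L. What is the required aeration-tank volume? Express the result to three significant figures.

V ≈ 342 m³

Rearranging the biomass balance for a CMAS with decay, V = Y·Q·ΔS·θ_c / [X·(1+k_d θ_c)] = 0.449 × 2000 × (200 − 7.08) × 9.81 / [2630 × (1 + 0.0908 × 9.81)] = 1.7×10^6 / 4973 = 341.8 m³.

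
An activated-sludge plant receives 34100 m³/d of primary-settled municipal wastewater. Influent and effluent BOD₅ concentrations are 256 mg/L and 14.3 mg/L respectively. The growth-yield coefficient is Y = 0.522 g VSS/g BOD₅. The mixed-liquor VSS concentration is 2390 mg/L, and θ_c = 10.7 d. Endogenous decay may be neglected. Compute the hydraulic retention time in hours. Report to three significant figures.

τ ≈ 13.6 h

Biomass mass balance (decay neglected): V·X = Y·Q·(S₀ − S)·θ_c, so V = 0.522 × 34100 × (256 − 14.3) × 10.7 / 2390 = 19261 m³.
Hydraulic retention time τ = V/Q = 19261 / 34100 = 0.5648 d = 13.56 h.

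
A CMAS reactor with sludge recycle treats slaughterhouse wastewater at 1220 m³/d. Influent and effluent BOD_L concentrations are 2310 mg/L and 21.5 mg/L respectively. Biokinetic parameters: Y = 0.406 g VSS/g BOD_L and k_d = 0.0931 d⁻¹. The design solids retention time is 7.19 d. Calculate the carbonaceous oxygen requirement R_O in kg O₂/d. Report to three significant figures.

R_O ≈ 1830 kg O₂/d

Observed yield with endogenous decay: Y_obs = Y / (1 + k_d·θ_c) = 0.406 / (1 + 0.0931 × 7.19) = 0.406 / 1.669 = 0.2432 g VSS/g BOD_L.
Substrate removed = Q·(S₀ − S) = 1220 m³/d × (2310 − 21.5) g/m³ = 2.79×10^6 g/d = 2792 kg/d.
P_X = Y_obs·Q·(S₀ − S) = 0.2432 × 2792 = 679.0 kg VSS/d.
Carbonaceous O₂ demand = substrate oxidised − cell-mass equivalent = 2792 − 1.42 × 679.0 = 1828 kg O₂/d.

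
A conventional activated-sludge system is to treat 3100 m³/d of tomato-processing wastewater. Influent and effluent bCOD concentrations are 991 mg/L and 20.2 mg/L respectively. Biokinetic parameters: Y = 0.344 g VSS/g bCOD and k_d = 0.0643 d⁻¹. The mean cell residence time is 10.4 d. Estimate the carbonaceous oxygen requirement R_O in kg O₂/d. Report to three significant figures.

Observed yield with endogenous decay: Y_obs = Y / (1 + k_d·θ_c) = 0.344 / (1 + 0.0643 × 10.4) = 0.344 / 1.669 = 0.2061 g VSS/g bCOD.
ΔS = 991 − 20.2 = 970.8 mg/L, so the substrate removal rate is 3100 × 970.8/1000 = 3009 kg bCOD/d.
P_X = Y_obs·Q·(S₀ − S) = 0.2061 × 3009 = 620.4 kg VSS/d.
Carbonaceous O₂ demand = substrate oxidised − cell-mass equivalent = 3009 − 1.42 × 620.4 = 2129 kg O₂/d.

R_O ≈ 2130 kg O₂/d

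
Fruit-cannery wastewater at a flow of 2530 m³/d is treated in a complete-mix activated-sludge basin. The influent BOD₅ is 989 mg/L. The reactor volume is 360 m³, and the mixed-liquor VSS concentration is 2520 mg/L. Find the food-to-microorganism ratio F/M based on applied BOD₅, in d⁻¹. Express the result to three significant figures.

F/M ≈ 2.76 d⁻¹

F/M = applied load / biomass = Q·S₀/(V·X) = 2530 × 989 / (360.0 × 2520) = 2.758 d⁻¹.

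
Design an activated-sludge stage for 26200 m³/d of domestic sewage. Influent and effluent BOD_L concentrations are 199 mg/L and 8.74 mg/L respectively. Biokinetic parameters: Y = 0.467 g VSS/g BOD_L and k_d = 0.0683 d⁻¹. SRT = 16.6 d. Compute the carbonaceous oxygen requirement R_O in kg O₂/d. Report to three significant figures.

R_O ≈ 3440 kg O₂/d

Observed yield with endogenous decay: Y_obs = Y / (1 + k_d·θ_c) = 0.467 / (1 + 0.0683 × 16.6) = 0.467 / 2.134 = 0.2189 g VSS/g BOD_L.
ΔS = 199 − 8.74 = 190.3 mg/L, so the substrate removal rate is 26200 × 190.3/1000 = 4985 kg BOD_L/d.
Biomass synthesised: P_X = Y_obs × 4985 = 1091 kg VSS/d.
R_O = Q·(S₀ − S) − 1.42·P_X = 4985 − 1.42 × 1091 = 3436 kg O₂/d.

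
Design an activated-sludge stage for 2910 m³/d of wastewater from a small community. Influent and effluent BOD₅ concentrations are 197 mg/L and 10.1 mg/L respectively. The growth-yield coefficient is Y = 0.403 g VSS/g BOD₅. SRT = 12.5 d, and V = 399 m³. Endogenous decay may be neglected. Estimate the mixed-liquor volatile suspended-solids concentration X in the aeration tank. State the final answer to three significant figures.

From V·X = Y·Q·(S₀ − S)·θ_c (decay neglected): X = 0.403 × 2910 × (197 − 10.1) × 12.5 / 399 = 6867 mg/L.

X ≈ 6870 mg/L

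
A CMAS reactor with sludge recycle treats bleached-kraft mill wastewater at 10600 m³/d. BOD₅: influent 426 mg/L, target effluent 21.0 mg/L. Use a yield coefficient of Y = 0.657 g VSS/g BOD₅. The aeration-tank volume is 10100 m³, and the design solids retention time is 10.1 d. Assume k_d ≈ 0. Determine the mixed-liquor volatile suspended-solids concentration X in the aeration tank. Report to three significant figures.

From V·X = Y·Q·(S₀ − S)·θ_c (decay neglected): X = 0.657 × 10600 × (426 − 21.0) × 10.1 / 10100 = 2821 mg/L.

X ≈ 2820 mg/L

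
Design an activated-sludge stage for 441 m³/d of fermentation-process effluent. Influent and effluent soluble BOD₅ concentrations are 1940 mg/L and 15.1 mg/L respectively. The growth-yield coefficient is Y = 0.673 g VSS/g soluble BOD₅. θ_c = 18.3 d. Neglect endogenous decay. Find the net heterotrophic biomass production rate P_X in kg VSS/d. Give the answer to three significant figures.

P_X ≈ 571 kg VSS/d

Since k_d ≈ 0, Y_obs = Y = 0.673 g VSS/g soluble BOD₅.
Q·(S₀ − S) = 441 × (1940 − 15.1) × 10⁻³ = 848.9 kg/d removed.
Net biomass production P_X = Y_obs × Q·(S₀ − S) = 0.6730 × 848.9 = 571.3 kg VSS/d.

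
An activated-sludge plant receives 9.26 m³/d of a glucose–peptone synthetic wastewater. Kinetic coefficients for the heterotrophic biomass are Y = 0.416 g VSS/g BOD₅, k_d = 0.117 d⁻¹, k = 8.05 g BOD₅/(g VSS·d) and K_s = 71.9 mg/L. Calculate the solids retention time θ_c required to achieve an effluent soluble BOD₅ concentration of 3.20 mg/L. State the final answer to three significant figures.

θ_c ≈ 38.9 d

At the target effluent, Y k S/(K_s+S) = 0.416×8.05×3.20/75.10 = 0.1427 d⁻¹.
1/θ_c = 0.1427 − 0.117 = 0.02569 d⁻¹, so θ_c = 38.92 d.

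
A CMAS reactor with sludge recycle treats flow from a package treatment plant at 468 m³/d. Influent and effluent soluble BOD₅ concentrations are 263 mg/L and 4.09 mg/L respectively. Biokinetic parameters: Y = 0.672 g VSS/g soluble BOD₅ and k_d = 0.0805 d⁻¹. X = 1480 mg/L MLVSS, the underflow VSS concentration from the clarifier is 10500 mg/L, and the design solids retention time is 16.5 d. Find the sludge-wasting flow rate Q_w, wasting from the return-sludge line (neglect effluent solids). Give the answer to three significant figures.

Steady-state biomass mass balance: V·X·(1 + k_d·θ_c) = Y·Q·(S₀ − S)·θ_c, so V = 0.672 × 468 × (263 − 4.09) × 16.5 / [1480 × (1 + 0.0805 × 16.5)] = 1.34×10^6 / 3446 = 389.9 m³.
Wasting from the return line (neglecting effluent solids): Q_w = V·X / (θ_c·X_r) = 389.9 × 1480 / (16.5 × 10500) = 3.331 m³/d.

Q_w ≈ 3.33 m³/d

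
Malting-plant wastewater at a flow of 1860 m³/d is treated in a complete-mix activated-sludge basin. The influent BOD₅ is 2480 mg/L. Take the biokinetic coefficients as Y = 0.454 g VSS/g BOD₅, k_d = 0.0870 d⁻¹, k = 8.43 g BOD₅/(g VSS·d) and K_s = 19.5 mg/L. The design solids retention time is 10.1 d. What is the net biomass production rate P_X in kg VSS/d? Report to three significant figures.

P_X ≈ 1110 kg VSS/d

For a completely mixed reactor with recycle the Lawrence–McCarty relation gives S = K_s·(1 + k_d·θ_c) / [θ_c·(Y·k − k_d) − 1] = 19.5 × (1 + 0.0870 × 10.1) / [10.1 × (0.454 × 8.43 − 0.0870) − 1] = 36.63 / 36.78 = 0.9962 mg/L.
The observed yield is Y_obs = Y/(1 + k_d·θ_c) = 0.454 / (1 + 0.0870 × 10.1) = 0.454 / 1.879 = 0.2417 g VSS per g BOD₅ removed.
Q·(S₀ − S) = 1860 × (2480 − 0.996) × 10⁻³ = 4611 kg/d removed.
So the net sludge growth is P_X = 0.2417 × 4611 = 1114 kg VSS/d.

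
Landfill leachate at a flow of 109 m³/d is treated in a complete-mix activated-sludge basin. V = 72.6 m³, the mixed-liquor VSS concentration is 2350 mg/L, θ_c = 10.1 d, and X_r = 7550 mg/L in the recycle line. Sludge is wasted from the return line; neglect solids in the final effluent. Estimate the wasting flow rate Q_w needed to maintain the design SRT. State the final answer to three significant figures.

Wasting from the return line (neglecting effluent solids): Q_w = V·X / (θ_c·X_r) = 72.60 × 2350 / (10.1 × 7550) = 2.237 m³/d.

Q_w ≈ 2.24 m³/d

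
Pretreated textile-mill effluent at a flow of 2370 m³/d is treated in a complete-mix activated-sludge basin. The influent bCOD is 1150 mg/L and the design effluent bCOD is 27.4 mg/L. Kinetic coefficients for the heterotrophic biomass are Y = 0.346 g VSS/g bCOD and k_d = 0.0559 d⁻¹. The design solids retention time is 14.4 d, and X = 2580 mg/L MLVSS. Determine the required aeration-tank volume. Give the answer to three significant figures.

V ≈ 2850 m³

Steady-state biomass mass balance: V·X·(1 + k_d·θ_c) = Y·Q·(S₀ − S)·θ_c, so V = 0.346 × 2370 × (1150 − 27.4) × 14.4 / [2580 × (1 + 0.0559 × 14.4)] = 1.33×10^7 / 4657 = 2847 m³.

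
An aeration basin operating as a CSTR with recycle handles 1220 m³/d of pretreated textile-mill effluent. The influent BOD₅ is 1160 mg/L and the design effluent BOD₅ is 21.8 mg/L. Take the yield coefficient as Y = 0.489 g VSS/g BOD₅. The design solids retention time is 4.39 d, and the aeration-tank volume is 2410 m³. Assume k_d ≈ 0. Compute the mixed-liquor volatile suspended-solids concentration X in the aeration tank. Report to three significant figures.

X ≈ 1240 mg/L

Without decay, X = Y Q (S₀−S) θ_c / V = 0.489 × 1220 × (1160 − 21.8) × 4.39 / 2410 = 1237 mg/L.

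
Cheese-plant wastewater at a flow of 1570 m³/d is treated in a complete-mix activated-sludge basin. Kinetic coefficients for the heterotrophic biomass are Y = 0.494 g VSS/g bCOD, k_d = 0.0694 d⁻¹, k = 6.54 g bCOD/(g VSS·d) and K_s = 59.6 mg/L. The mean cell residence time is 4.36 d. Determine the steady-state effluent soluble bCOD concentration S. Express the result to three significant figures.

S ≈ 6.07 mg/L

From the Monod/SRT balance for a CMAS, S = K_s·(1+k_d θ_c)/[θ_c·(Y k − k_d) − 1] = 59.6 × (1 + 0.0694 × 4.36) / [4.36 × (0.494 × 6.54 − 0.0694) − 1] = 77.63 / 12.78 = 6.073 mg/L.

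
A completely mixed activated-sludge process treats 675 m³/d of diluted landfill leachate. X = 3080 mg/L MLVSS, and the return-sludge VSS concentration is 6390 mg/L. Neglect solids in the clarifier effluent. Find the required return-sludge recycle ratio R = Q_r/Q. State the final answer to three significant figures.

R ≈ 0.931

Solids balance on the clarifier gives (1+R)X = R·X_r, so R = X/(X_r − X) = 3080 / (6390 − 3080) = 0.9305.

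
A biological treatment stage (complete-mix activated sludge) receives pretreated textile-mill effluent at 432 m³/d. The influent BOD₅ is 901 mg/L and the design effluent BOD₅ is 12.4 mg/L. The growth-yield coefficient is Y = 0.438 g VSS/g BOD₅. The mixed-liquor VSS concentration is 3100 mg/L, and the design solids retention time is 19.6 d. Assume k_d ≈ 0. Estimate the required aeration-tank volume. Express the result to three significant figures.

With k_d = 0 the design equation reduces to V = Y Q (S₀−S) θ_c / X = 0.438 × 432 × (901 − 12.4) × 19.6 / 3100 = 1063 m³.

V ≈ 1060 m³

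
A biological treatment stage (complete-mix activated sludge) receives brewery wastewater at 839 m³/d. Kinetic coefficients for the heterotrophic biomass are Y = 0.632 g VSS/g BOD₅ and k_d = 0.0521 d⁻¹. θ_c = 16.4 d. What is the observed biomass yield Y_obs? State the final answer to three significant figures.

Y_obs ≈ 0.341 g VSS/g BOD₅

Correct the yield for decay: Y_obs = Y/(1 + k_d θ_c) = 0.632 / (1 + 0.0521 × 16.4) = 0.632 / 1.854 = 0.3408.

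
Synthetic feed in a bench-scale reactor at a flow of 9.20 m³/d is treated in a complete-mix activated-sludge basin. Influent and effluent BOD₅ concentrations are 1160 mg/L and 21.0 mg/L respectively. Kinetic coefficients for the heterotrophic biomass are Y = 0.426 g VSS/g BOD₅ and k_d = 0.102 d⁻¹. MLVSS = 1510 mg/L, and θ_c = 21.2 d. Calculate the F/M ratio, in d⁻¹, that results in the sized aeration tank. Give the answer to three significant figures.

Steady-state biomass mass balance: V·X·(1 + k_d·θ_c) = Y·Q·(S₀ − S)·θ_c, so V = 0.426 × 9.20 × (1160 − 21.0) × 21.2 / [1510 × (1 + 0.102 × 21.2)] = 9.46×10^4 / 4775 = 19.82 m³.
Food-to-microorganism ratio F/M = Q S₀ / (V X) = 9.20 × 1160 / (19.82 × 1510) = 0.3566 d⁻¹.

F/M ≈ 0.357 d⁻¹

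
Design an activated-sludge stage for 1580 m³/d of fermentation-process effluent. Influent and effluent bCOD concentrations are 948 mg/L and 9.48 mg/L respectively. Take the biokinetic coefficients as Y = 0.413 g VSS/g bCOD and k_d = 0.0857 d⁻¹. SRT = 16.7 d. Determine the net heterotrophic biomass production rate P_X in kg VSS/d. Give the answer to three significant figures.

Y_obs = Y / (1 + k_d θ_c) = 0.413 / (1 + 0.0857 × 16.7) = 0.413 / 2.431 = 0.1699.
ΔS = 948 − 9.48 = 938.5 mg/L, so the substrate removal rate is 1580 × 938.5/1000 = 1483 kg bCOD/d.
Biomass produced: P_X = Y_obs·Q·ΔS = 0.1699 × 1483 ≈ 251.9 kg VSS/d.

P_X ≈ 252 kg VSS/d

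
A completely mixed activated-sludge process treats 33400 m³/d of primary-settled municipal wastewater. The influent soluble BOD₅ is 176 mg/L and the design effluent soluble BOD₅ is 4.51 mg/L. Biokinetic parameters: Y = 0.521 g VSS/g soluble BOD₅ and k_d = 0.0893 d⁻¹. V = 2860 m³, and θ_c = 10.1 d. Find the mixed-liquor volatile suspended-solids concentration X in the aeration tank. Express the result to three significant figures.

X ≈ 5540 mg/L

X = Y·Q·ΔS·θ_c / [V·(1 + k_d θ_c)] = 0.521 × 33400 × (176 − 4.51) × 10.1 / [2860 × (1 + 0.0893 × 10.1)] = 5541 mg/L.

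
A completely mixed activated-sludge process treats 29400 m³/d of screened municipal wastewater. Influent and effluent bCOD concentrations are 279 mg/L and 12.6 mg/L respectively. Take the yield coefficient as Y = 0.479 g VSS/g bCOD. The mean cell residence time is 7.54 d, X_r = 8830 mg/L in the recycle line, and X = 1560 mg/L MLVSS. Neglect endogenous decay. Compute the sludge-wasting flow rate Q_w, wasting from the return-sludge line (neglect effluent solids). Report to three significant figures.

Q_w ≈ 425 m³/d

With k_d = 0 the design equation reduces to V = Y Q (S₀−S) θ_c / X = 0.479 × 29400 × (279 − 12.6) × 7.54 / 1560 = 18133 m³.
θ_c = V·X/(Q_w·X_r) when wasting from the recycle, so Q_w = V·X/(θ_c·X_r) = 18133 × 1560 / (7.54 × 8830) = 424.9 m³/d.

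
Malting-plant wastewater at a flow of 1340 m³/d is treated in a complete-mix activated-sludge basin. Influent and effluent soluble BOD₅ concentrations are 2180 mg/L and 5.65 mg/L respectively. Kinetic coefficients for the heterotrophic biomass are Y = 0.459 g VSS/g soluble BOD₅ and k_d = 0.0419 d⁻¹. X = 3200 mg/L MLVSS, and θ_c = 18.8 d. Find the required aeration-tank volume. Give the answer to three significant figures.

V ≈ 4390 m³

From the SRT design equation V = Y Q (S₀−S) θ_c / [X (1 + k_d θ_c)] = 0.459 × 1340 × (2180 − 5.65) × 18.8 / [3200 × (1 + 0.0419 × 18.8)] = 2.51×10^7 / 5721 = 4395 m³.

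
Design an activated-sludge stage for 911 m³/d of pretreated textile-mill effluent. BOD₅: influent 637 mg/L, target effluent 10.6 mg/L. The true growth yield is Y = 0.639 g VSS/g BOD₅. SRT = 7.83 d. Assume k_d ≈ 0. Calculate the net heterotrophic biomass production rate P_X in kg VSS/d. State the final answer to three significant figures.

P_X ≈ 365 kg VSS/d

No decay correction is needed, so Y_obs = Y = 0.639.
ΔS = 637 − 10.6 = 626.4 mg/L, so the substrate removal rate is 911 × 626.4/1000 = 570.7 kg BOD₅/d.
So the net sludge growth is P_X = 0.6390 × 570.7 = 364.6 kg VSS/d.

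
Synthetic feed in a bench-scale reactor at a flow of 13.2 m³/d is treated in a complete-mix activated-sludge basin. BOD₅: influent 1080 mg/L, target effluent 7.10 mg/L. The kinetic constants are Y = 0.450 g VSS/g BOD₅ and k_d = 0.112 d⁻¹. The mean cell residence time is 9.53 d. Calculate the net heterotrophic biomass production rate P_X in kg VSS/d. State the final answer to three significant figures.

P_X ≈ 3.08 kg VSS/d

The observed yield is Y_obs = Y/(1 + k_d·θ_c) = 0.450 / (1 + 0.112 × 9.53) = 0.450 / 2.067 = 0.2177 g VSS per g BOD₅ removed.
ΔS = 1080 − 7.10 = 1073 mg/L, so the substrate removal rate is 13.2 × 1073/1000 = 14.16 kg BOD₅/d.
So the net sludge growth is P_X = 0.2177 × 14.16 = 3.083 kg VSS/d.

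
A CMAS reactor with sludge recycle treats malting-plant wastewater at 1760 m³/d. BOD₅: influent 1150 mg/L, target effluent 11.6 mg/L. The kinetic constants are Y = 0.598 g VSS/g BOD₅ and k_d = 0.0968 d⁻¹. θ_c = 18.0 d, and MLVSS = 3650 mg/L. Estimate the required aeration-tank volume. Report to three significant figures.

V ≈ 2150 m³

Steady-state biomass mass balance: V·X·(1 + k_d·θ_c) = Y·Q·(S₀ − S)·θ_c, so V = 0.598 × 1760 × (1150 − 11.6) × 18.0 / [3650 × (1 + 0.0968 × 18.0)] = 2.16×10^7 / 10010 = 2155 m³.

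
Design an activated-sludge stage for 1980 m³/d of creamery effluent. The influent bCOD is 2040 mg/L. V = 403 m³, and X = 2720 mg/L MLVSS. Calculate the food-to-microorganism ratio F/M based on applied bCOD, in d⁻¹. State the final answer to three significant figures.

F/M ≈ 3.68 d⁻¹

F/M = applied load / biomass = Q·S₀/(V·X) = 1980 × 2040 / (403.0 × 2720) = 3.685 d⁻¹.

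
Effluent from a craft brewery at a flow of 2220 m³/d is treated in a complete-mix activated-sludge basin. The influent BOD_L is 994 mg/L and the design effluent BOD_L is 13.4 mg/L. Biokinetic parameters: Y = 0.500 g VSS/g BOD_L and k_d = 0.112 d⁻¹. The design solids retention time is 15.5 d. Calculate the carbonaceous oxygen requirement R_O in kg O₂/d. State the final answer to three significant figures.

R_O ≈ 1610 kg O₂/d

Observed yield with endogenous decay: Y_obs = Y / (1 + k_d·θ_c) = 0.500 / (1 + 0.112 × 15.5) = 0.500 / 2.736 = 0.1827 g VSS/g BOD_L.
Mass of BOD_L removed per day: Q(S₀ − S) = 2220 × 980.6 g/m³ = 2177 kg/d.
Net sludge production P_X = 0.1827 × 2177 = 397.8 kg VSS/d.
R_O = Q·(S₀ − S) − 1.42·P_X = 2177 − 1.42 × 397.8 = 1612 kg O₂/d.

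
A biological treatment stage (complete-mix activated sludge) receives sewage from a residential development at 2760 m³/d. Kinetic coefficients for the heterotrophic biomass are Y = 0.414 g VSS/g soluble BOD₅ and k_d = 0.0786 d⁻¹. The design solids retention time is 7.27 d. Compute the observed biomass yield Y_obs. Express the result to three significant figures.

Y_obs ≈ 0.263 g VSS/g soluble BOD₅

The observed yield is Y_obs = Y/(1 + k_d·θ_c) = 0.414 / (1 + 0.0786 × 7.27) = 0.414 / 1.571 = 0.2635 g VSS per g soluble BOD₅ removed.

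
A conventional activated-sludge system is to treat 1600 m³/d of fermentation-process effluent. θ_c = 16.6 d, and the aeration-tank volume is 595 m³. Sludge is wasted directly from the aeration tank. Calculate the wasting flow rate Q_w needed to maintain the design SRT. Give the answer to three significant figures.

Q_w ≈ 35.8 m³/d

With mixed-liquor wasting, θ_c = V/Q_w, so Q_w = V/θ_c = 595.0/16.6 = 35.84 m³/d.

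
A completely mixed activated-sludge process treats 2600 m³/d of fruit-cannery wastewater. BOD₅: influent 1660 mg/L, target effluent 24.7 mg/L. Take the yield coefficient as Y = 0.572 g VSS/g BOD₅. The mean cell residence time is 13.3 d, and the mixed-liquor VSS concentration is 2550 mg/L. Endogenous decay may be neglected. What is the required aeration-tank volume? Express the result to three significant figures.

With k_d = 0 the design equation reduces to V = Y Q (S₀−S) θ_c / X = 0.572 × 2600 × (1660 − 24.7) × 13.3 / 2550 = 12685 m³.

V ≈ 12700 m³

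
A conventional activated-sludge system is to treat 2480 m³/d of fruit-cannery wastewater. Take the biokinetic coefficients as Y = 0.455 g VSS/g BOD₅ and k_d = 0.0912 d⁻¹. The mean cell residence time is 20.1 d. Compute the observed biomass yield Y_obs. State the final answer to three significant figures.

Y_obs ≈ 0.161 g VSS/g BOD₅

Correct the yield for decay: Y_obs = Y/(1 + k_d θ_c) = 0.455 / (1 + 0.0912 × 20.1) = 0.455 / 2.833 = 0.1606.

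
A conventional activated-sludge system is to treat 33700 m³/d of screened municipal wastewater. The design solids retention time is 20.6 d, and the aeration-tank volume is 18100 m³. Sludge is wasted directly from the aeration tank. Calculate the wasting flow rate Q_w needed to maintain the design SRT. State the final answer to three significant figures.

For wasting at MLVSS concentration, Q_w = V/θ_c = 18100/20.6 = 878.6 m³/d.

Q_w ≈ 879 m³/d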